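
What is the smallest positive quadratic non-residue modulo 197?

2

(2/197) = −1, so 2 is the smallest positive non-residue mod 197.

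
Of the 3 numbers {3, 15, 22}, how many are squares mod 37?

(3/37) = +1 → QR.
(15/37) = -1 → non-residue.
(22/37) = -1 → non-residue.
Total quadratic residues among the 3: 1.

1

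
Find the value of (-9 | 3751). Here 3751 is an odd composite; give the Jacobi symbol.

First reduce: -9 ≡ 3742 (mod 3751).
Pull out 2: since 3751 ≡ 7 (mod 8), (2/3751) = +1.
Reciprocity: 1871 ≡ 3 and 3751 ≡ 3 (mod 4), so (1871/3751) = −(3751/1871).
Reduce top mod 1871: now compute (9/1871).
Reciprocity: 9 ≡ 1 and 1871 ≡ 3 (mod 4), so (9/1871) = +(1871/9).
Reduce top mod 9: now compute (8/9).
Pull out 2^3: since 9 ≡ 1 (mod 8), (2/9) = +1, so (2/9)^3 = +1.
Reached (1/9) = 1. Collecting the sign flips along the way, the symbol is -1.

-1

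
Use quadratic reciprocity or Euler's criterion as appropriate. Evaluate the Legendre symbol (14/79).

Euler's criterion: (14/79) ≡ 14^39 (mod 79).
14^2 ≡ 38 (mod 79)
14^4 ≡ 22 (mod 79)
14^8 ≡ 10 (mod 79)
14^16 ≡ 21 (mod 79)
14^32 ≡ 46 (mod 79)
14^39 = 14^(32+4+2+1) ≡ 78 (mod 79).
Result is 78 ≡ −1, so (14/79) = −1.

-1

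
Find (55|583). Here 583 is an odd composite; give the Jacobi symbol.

0

Reciprocity: 55 ≡ 3 and 583 ≡ 3 (mod 4), so (55/583) = −(583/55).
Reduce top mod 55: now compute (33/55).
Reciprocity: 33 ≡ 1 and 55 ≡ 3 (mod 4), so (33/55) = +(55/33).
Reduce top mod 33: now compute (22/33).
Pull out 2: since 33 ≡ 1 (mod 8), (2/33) = +1.
Reciprocity: 11 ≡ 3 and 33 ≡ 1 (mod 4), so (11/33) = +(33/11).
Reduce top mod 11: now compute (0/11).
Top reduces to 0: gcd > 1, so the symbol is 0.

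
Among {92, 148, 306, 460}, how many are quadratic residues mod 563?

1

(92/563) = +1 → QR.
(148/563) = -1 → non-residue.
(306/563) = -1 → non-residue.
(460/563) = -1 → non-residue.
Total quadratic residues among the 4: 1.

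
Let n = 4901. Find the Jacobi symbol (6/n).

Pull out 2: since 4901 ≡ 5 (mod 8), (2/4901) = -1.
Reciprocity: 3 ≡ 3 and 4901 ≡ 1 (mod 4), so (3/4901) = +(4901/3).
Reduce top mod 3: now compute (2/3).
Pull out 2: since 3 ≡ 3 (mod 8), (2/3) = -1.
Reached (1/3) = 1. Collecting the sign flips along the way, the symbol is +1.

1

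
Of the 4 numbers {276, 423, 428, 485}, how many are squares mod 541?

(276/541) = +1 → QR.
(423/541) = +1 → QR.
(428/541) = -1 → non-residue.
(485/541) = -1 → non-residue.
Total quadratic residues among the 4: 2.

2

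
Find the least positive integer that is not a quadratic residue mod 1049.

(2/1049) = +1, so 2 is a residue.
(3/1049) = −1, so 3 is the smallest positive non-residue mod 1049.

3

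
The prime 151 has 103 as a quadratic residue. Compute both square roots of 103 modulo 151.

Since 151 ≡ 3 (mod 4), a square root of 103 is 103^((151+1)/4) = 103^38 mod 151.
Repeated squaring: 103^2≡39, 103^4≡11, 103^8≡121, 103^16≡145, 103^32≡36 (mod 151).
103^38 = 103^(32+4+2) ≡ 42 (mod 151).
Check: 42² = 1764 ≡ 103 (mod 151). The two roots are 42 and 109.

42, 109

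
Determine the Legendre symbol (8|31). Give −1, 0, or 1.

Pull out 2^3: since 31 ≡ 7 (mod 8), (2/31) = +1, so (2/31)^3 = +1.
Reached (1/31) = 1. Collecting the sign flips along the way, the symbol is +1.

1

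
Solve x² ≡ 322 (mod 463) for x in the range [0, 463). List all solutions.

67, 396

Since 463 ≡ 3 (mod 4), a square root of 322 is 322^((463+1)/4) = 322^116 mod 463.
Repeated squaring: 322^2≡435, 322^4≡321, 322^8≡255, 322^16≡205, 322^32≡355, 322^64≡89 (mod 463).
322^116 = 322^(64+32+16+4) ≡ 67 (mod 463).
Check: 67² = 4489 ≡ 322 (mod 463). The two roots are 67 and 396.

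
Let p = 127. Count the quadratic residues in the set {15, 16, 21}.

(15/127) = +1 → QR.
(16/127) = +1 → QR.
(21/127) = +1 → QR.
Total quadratic residues among the 3: 3.

3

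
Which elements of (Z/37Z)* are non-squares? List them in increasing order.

2, 5, 6, 8, 13, 14, 15, 17, 18, 19, 20, 22, 23, 24, 29, 31, 32, 35

Square k = 1,…,18 (k and 37−k give the same square):
1²=1, 2²=4, 3²=9, 4²=16, 5²=25, 6²=36, 7²≡12, 8²≡27, 9²≡7, 10²≡26, 11²≡10, 12²≡33, 13²≡21, 14²≡11, 15²≡3, 16²≡34, 17²≡30, 18²≡28 (mod 37).
The residues are {1, 3, 4, 7, 9, 10, 11, 12, 16, 21, 25, 26, 27, 28, 30, 33, 34, 36}; the non-residues are the remaining 18 nonzero classes.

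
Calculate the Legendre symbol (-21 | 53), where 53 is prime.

Euler's criterion: (-21/53) ≡ 32^26 (mod 53).
32^2 ≡ 17 (mod 53)
32^4 ≡ 24 (mod 53)
32^8 ≡ 46 (mod 53)
32^16 ≡ 49 (mod 53)
32^26 = 32^(16+8+2) ≡ 52 (mod 53).
Result is 52 ≡ −1, so (-21/53) = −1.

-1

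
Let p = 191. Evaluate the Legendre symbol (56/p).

-1

Pull out 2^3: since 191 ≡ 7 (mod 8), (2/191) = +1, so (2/191)^3 = +1.
Reciprocity: 7 ≡ 3 and 191 ≡ 3 (mod 4), so (7/191) = −(191/7).
Reduce top mod 7: now compute (2/7).
Pull out 2: since 7 ≡ 7 (mod 8), (2/7) = +1.
Reached (1/7) = 1. Collecting the sign flips along the way, the symbol is -1.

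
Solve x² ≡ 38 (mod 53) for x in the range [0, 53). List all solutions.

12, 41

53 ≡ 1 (mod 4), so we find a root by search.
Trying successive values, 12² = 144 ≡ 38 (mod 53). The other root is 53 − 12 = 41.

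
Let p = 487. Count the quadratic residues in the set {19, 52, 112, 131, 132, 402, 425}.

(19/487) = +1 → QR.
(52/487) = -1 → non-residue.
(112/487) = -1 → non-residue.
(131/487) = -1 → non-residue.
(132/487) = +1 → QR.
(402/487) = -1 → non-residue.
(425/487) = -1 → non-residue.
Total quadratic residues among the 7: 2.

2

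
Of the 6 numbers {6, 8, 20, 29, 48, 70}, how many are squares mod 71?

(6/71) = +1 → QR.
(8/71) = +1 → QR.
(20/71) = +1 → QR.
(29/71) = +1 → QR.
(48/71) = +1 → QR.
(70/71) = -1 → non-residue.
Total quadratic residues among the 6: 5.

5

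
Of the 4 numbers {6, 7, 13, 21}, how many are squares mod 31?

1

(6/31) = -1 → non-residue.
(7/31) = +1 → QR.
(13/31) = -1 → non-residue.
(21/31) = -1 → non-residue.
Total quadratic residues among the 4: 1.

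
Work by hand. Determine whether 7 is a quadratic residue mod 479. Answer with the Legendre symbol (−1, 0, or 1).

1

Euler's criterion: (7/479) ≡ 7^239 (mod 479).
7^2 ≡ 49 (mod 479)
7^4 ≡ 6 (mod 479)
7^8 ≡ 36 (mod 479)
7^16 ≡ 338 (mod 479)
7^32 ≡ 242 (mod 479)
7^64 ≡ 126 (mod 479)
7^128 ≡ 69 (mod 479)
7^239 = 7^(128+64+32+8+4+2+1) ≡ 1 (mod 479).
Result is 1, so (7/479) = 1.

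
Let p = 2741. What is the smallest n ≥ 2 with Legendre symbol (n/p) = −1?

2

(2/2741) = −1, so 2 is the smallest positive non-residue mod 2741.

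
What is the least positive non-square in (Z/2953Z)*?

5

(2/2953) = +1, so 2 is a residue.
(3/2953) = +1, so 3 is a residue.
(4/2953) = +1, so 4 is a residue.
(5/2953) = −1, so 5 is the smallest positive non-residue mod 2953.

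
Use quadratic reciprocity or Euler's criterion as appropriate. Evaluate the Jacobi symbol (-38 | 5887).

First reduce: -38 ≡ 5849 (mod 5887).
Reciprocity: 5849 ≡ 1 and 5887 ≡ 3 (mod 4), so (5849/5887) = +(5887/5849).
Reduce top mod 5849: now compute (38/5849).
Pull out 2: since 5849 ≡ 1 (mod 8), (2/5849) = +1.
Reciprocity: 19 ≡ 3 and 5849 ≡ 1 (mod 4), so (19/5849) = +(5849/19).
Reduce top mod 19: now compute (16/19).
Pull out 2^4: since 19 ≡ 3 (mod 8), (2/19) = -1, so (2/19)^4 = +1.
Reached (1/19) = 1. Collecting the sign flips along the way, the symbol is +1.

1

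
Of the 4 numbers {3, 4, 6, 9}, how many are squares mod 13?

(3/13) = +1 → QR.
(4/13) = +1 → QR.
(6/13) = -1 → non-residue.
(9/13) = +1 → QR.
Total quadratic residues among the 4: 3.

3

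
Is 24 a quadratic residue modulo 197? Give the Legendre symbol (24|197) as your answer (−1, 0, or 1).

Pull out 2^3: since 197 ≡ 5 (mod 8), (2/197) = -1, so (2/197)^3 = -1.
Reciprocity: 3 ≡ 3 and 197 ≡ 1 (mod 4), so (3/197) = +(197/3).
Reduce top mod 3: now compute (2/3).
Pull out 2: since 3 ≡ 3 (mod 8), (2/3) = -1.
Reached (1/3) = 1. Collecting the sign flips along the way, the symbol is +1.

1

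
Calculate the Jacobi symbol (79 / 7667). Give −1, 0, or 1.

-1

Reciprocity: 79 ≡ 3 and 7667 ≡ 3 (mod 4), so (79/7667) = −(7667/79).
Reduce top mod 79: now compute (4/79).
Pull out 2^2: since 79 ≡ 7 (mod 8), (2/79) = +1, so (2/79)^2 = +1.
Reached (1/79) = 1. Collecting the sign flips along the way, the symbol is -1.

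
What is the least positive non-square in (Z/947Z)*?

2

(2/947) = −1, so 2 is the smallest positive non-residue mod 947.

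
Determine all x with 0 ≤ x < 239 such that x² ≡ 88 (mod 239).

97, 142

Since 239 ≡ 3 (mod 4), a square root of 88 is 88^((239+1)/4) = 88^60 mod 239.
Repeated squaring: 88^2≡96, 88^4≡134, 88^8≡31, 88^16≡5, 88^32≡25 (mod 239).
88^60 = 88^(32+16+8+4) ≡ 142 (mod 239).
Check: 142² = 20164 ≡ 88 (mod 239). The two roots are 97 and 142.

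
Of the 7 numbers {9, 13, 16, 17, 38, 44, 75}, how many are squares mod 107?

5

(9/107) = +1 → QR.
(13/107) = +1 → QR.
(16/107) = +1 → QR.
(17/107) = -1 → non-residue.
(38/107) = -1 → non-residue.
(44/107) = +1 → QR.
(75/107) = +1 → QR.
Total quadratic residues among the 7: 5.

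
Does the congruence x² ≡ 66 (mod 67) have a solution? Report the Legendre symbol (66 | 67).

Pull out 2: since 67 ≡ 3 (mod 8), (2/67) = -1.
Reciprocity: 33 ≡ 1 and 67 ≡ 3 (mod 4), so (33/67) = +(67/33).
Reduce top mod 33: now compute (1/33).
Reached (1/33) = 1. Collecting the sign flips along the way, the symbol is -1.

-1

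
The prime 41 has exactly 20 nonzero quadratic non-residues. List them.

Square k = 1,…,20 (k and 41−k give the same square):
1²=1, 2²=4, 3²=9, 4²=16, 5²=25, 6²=36, 7²≡8, 8²≡23, 9²≡40, 10²≡18, 11²≡39, 12²≡21, 13²≡5, 14²≡32, 15²≡20, 16²≡10, 17²≡2, 18²≡37, 19²≡33, 20²≡31 (mod 41).
The residues are {1, 2, 4, 5, 8, 9, 10, 16, 18, 20, 21, 23, 25, 31, 32, 33, 36, 37, 39, 40}; the non-residues are the remaining 20 nonzero classes.

3, 6, 7, 11, 12, 13, 14, 15, 17, 19, 22, 24, 26, 27, 28, 29, 30, 34, 35, 38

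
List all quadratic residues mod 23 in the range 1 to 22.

Square k = 1,…,11 (k and 23−k give the same square):
1²=1, 2²=4, 3²=9, 4²=16, 5²≡2, 6²≡13, 7²≡3, 8²≡18, 9²≡12, 10²≡8, 11²≡6 (mod 23).
So the quadratic residues mod 23 are {1, 2, 3, 4, 6, 8, 9, 12, 13, 16, 18}.

1 2 3 4 6 8 9 12 13 16 18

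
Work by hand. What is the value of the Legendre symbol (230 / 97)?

First reduce: 230 ≡ 36 (mod 97).
Pull out 2^2: since 97 ≡ 1 (mod 8), (2/97) = +1, so (2/97)^2 = +1.
Reciprocity: 9 ≡ 1 and 97 ≡ 1 (mod 4), so (9/97) = +(97/9).
Reduce top mod 9: now compute (7/9).
Reciprocity: 7 ≡ 3 and 9 ≡ 1 (mod 4), so (7/9) = +(9/7).
Reduce top mod 7: now compute (2/7).
Pull out 2: since 7 ≡ 7 (mod 8), (2/7) = +1.
Reached (1/7) = 1. Collecting the sign flips along the way, the symbol is +1.

1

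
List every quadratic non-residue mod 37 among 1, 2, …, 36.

Square k = 1,…,18 (k and 37−k give the same square):
1²=1, 2²=4, 3²=9, 4²=16, 5²=25, 6²=36, 7²≡12, 8²≡27, 9²≡7, 10²≡26, 11²≡10, 12²≡33, 13²≡21, 14²≡11, 15²≡3, 16²≡34, 17²≡30, 18²≡28 (mod 37).
The residues are {1, 3, 4, 7, 9, 10, 11, 12, 16, 21, 25, 26, 27, 28, 30, 33, 34, 36}; the non-residues are the remaining 18 nonzero classes.

2,5,6,8,13,14,15,17,18,19,20,22,23,24,29,31,32,35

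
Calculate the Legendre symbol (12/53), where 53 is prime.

Euler's criterion: (12/53) ≡ 12^26 (mod 53).
12^2 ≡ 38 (mod 53)
12^4 ≡ 13 (mod 53)
12^8 ≡ 10 (mod 53)
12^16 ≡ 47 (mod 53)
12^26 = 12^(16+8+2) ≡ 52 (mod 53).
Result is 52 ≡ −1, so (12/53) = −1.

-1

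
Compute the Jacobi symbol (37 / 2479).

Reciprocity: 37 ≡ 1 and 2479 ≡ 3 (mod 4), so (37/2479) = +(2479/37).
Reduce top mod 37: now compute (0/37).
Top reduces to 0: gcd > 1, so the symbol is 0.

0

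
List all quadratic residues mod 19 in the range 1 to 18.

1,4,5,6,7,9,11,16,17

Square k = 1,…,9 (k and 19−k give the same square):
1²=1, 2²=4, 3²=9, 4²=16, 5²≡6, 6²≡17, 7²≡11, 8²≡7, 9²≡5 (mod 19).
So the quadratic residues mod 19 are {1, 4, 5, 6, 7, 9, 11, 16, 17}.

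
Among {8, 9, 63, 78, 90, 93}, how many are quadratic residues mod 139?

3

(8/139) = -1 → non-residue.
(9/139) = +1 → QR.
(63/139) = +1 → QR.
(78/139) = +1 → QR.
(90/139) = -1 → non-residue.
(93/139) = -1 → non-residue.
Total quadratic residues among the 6: 3.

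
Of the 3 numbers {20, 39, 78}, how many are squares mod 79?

1

(20/79) = +1 → QR.
(39/79) = -1 → non-residue.
(78/79) = -1 → non-residue.
Total quadratic residues among the 3: 1.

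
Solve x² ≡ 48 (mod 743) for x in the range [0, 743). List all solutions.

Since 743 ≡ 3 (mod 4), a square root of 48 is 48^((743+1)/4) = 48^186 mod 743.
Repeated squaring: 48^2≡75, 48^4≡424, 48^8≡713, 48^16≡157, 48^32≡130, 48^64≡554, 48^128≡57 (mod 743).
48^186 = 48^(128+32+16+8+2) ≡ 556 (mod 743).
Check: 556² = 309136 ≡ 48 (mod 743). The two roots are 187 and 556.

187, 556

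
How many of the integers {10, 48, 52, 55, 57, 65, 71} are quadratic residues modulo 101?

3

(10/101) = -1 → non-residue.
(48/101) = -1 → non-residue.
(52/101) = +1 → QR.
(55/101) = -1 → non-residue.
(57/101) = -1 → non-residue.
(65/101) = +1 → QR.
(71/101) = +1 → QR.
Total quadratic residues among the 7: 3.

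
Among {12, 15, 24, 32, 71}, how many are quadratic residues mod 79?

(12/79) = -1 → non-residue.
(15/79) = -1 → non-residue.
(24/79) = -1 → non-residue.
(32/79) = +1 → QR.
(71/79) = -1 → non-residue.
Total quadratic residues among the 5: 1.

1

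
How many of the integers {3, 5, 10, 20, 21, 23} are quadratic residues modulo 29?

(3/29) = -1 → non-residue.
(5/29) = +1 → QR.
(10/29) = -1 → non-residue.
(20/29) = +1 → QR.
(21/29) = -1 → non-residue.
(23/29) = +1 → QR.
Total quadratic residues among the 6: 3.

3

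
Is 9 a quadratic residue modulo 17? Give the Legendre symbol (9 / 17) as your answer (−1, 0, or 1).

1

Reciprocity: 9 ≡ 1 and 17 ≡ 1 (mod 4), so (9/17) = +(17/9).
Reduce top mod 9: now compute (8/9).
Pull out 2^3: since 9 ≡ 1 (mod 8), (2/9) = +1, so (2/9)^3 = +1.
Reached (1/9) = 1. Collecting the sign flips along the way, the symbol is +1.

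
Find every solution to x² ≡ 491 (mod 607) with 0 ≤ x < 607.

81, 526

Since 607 ≡ 3 (mod 4), a square root of 491 is 491^((607+1)/4) = 491^152 mod 607.
Repeated squaring: 491^2≡102, 491^4≡85, 491^8≡548, 491^16≡446, 491^32≡427, 491^64≡229, 491^128≡239 (mod 607).
491^152 = 491^(128+16+8) ≡ 81 (mod 607).
Check: 81² = 6561 ≡ 491 (mod 607). The two roots are 81 and 526.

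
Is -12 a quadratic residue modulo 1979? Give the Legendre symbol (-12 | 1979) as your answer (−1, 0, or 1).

-1

First reduce: -12 ≡ 1967 (mod 1979).
Reciprocity: 1967 ≡ 3 and 1979 ≡ 3 (mod 4), so (1967/1979) = −(1979/1967).
Reduce top mod 1967: now compute (12/1967).
Pull out 2^2: since 1967 ≡ 7 (mod 8), (2/1967) = +1, so (2/1967)^2 = +1.
Reciprocity: 3 ≡ 3 and 1967 ≡ 3 (mod 4), so (3/1967) = −(1967/3).
Reduce top mod 3: now compute (2/3).
Pull out 2: since 3 ≡ 3 (mod 8), (2/3) = -1.
Reached (1/3) = 1. Collecting the sign flips along the way, the symbol is -1.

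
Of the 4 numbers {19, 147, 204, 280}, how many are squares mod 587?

3

(19/587) = -1 → non-residue.
(147/587) = +1 → QR.
(204/587) = +1 → QR.
(280/587) = +1 → QR.
Total quadratic residues among the 4: 3.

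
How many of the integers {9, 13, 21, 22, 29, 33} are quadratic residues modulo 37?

(9/37) = +1 → QR.
(13/37) = -1 → non-residue.
(21/37) = +1 → QR.
(22/37) = -1 → non-residue.
(29/37) = -1 → non-residue.
(33/37) = +1 → QR.
Total quadratic residues among the 6: 3.

3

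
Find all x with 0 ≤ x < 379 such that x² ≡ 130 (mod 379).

45, 334

Since 379 ≡ 3 (mod 4), a square root of 130 is 130^((379+1)/4) = 130^95 mod 379.
Repeated squaring: 130^2≡224, 130^4≡148, 130^8≡301, 130^16≡20, 130^32≡21, 130^64≡62 (mod 379).
130^95 = 130^(64+16+8+4+2+1) ≡ 45 (mod 379).
Check: 45² = 2025 ≡ 130 (mod 379). The two roots are 45 and 334.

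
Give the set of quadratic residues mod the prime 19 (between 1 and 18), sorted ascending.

1 4 5 6 7 9 11 16 17

Square k = 1,…,9 (k and 19−k give the same square):
1²=1, 2²=4, 3²=9, 4²=16, 5²≡6, 6²≡17, 7²≡11, 8²≡7, 9²≡5 (mod 19).
So the quadratic residues mod 19 are {1, 4, 5, 6, 7, 9, 11, 16, 17}.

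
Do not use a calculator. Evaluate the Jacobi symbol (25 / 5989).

Reciprocity: 25 ≡ 1 and 5989 ≡ 1 (mod 4), so (25/5989) = +(5989/25).
Reduce top mod 25: now compute (14/25).
Pull out 2: since 25 ≡ 1 (mod 8), (2/25) = +1.
Reciprocity: 7 ≡ 3 and 25 ≡ 1 (mod 4), so (7/25) = +(25/7).
Reduce top mod 7: now compute (4/7).
Pull out 2^2: since 7 ≡ 7 (mod 8), (2/7) = +1, so (2/7)^2 = +1.
Reached (1/7) = 1. Collecting the sign flips along the way, the symbol is +1.

1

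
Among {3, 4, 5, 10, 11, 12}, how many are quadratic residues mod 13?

(3/13) = +1 → QR.
(4/13) = +1 → QR.
(5/13) = -1 → non-residue.
(10/13) = +1 → QR.
(11/13) = -1 → non-residue.
(12/13) = +1 → QR.
Total quadratic residues among the 6: 4.

4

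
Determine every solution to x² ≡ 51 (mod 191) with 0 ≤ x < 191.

54, 137

Since 191 ≡ 3 (mod 4), a square root of 51 is 51^((191+1)/4) = 51^48 mod 191.
Repeated squaring: 51^2≡118, 51^4≡172, 51^8≡170, 51^16≡59, 51^32≡43 (mod 191).
51^48 = 51^(32+16) ≡ 54 (mod 191).
Check: 54² = 2916 ≡ 51 (mod 191). The two roots are 54 and 137.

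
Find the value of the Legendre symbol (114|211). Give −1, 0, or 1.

1

Pull out 2: since 211 ≡ 3 (mod 8), (2/211) = -1.
Reciprocity: 57 ≡ 1 and 211 ≡ 3 (mod 4), so (57/211) = +(211/57).
Reduce top mod 57: now compute (40/57).
Pull out 2^3: since 57 ≡ 1 (mod 8), (2/57) = +1, so (2/57)^3 = +1.
Reciprocity: 5 ≡ 1 and 57 ≡ 1 (mod 4), so (5/57) = +(57/5).
Reduce top mod 5: now compute (2/5).
Pull out 2: since 5 ≡ 5 (mod 8), (2/5) = -1.
Reached (1/5) = 1. Collecting the sign flips along the way, the symbol is +1.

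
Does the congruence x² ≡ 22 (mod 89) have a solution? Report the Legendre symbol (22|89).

Pull out 2: since 89 ≡ 1 (mod 8), (2/89) = +1.
Reciprocity: 11 ≡ 3 and 89 ≡ 1 (mod 4), so (11/89) = +(89/11).
Reduce top mod 11: now compute (1/11).
Reached (1/11) = 1. Collecting the sign flips along the way, the symbol is +1.

1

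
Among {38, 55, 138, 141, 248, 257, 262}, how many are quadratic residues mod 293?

5

(38/293) = +1 → QR.
(55/293) = +1 → QR.
(138/293) = -1 → non-residue.
(141/293) = +1 → QR.
(248/293) = -1 → non-residue.
(257/293) = +1 → QR.
(262/293) = +1 → QR.
Total quadratic residues among the 7: 5.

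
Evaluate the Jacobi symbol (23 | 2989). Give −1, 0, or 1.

-1

Reciprocity: 23 ≡ 3 and 2989 ≡ 1 (mod 4), so (23/2989) = +(2989/23).
Reduce top mod 23: now compute (22/23).
Pull out 2: since 23 ≡ 7 (mod 8), (2/23) = +1.
Reciprocity: 11 ≡ 3 and 23 ≡ 3 (mod 4), so (11/23) = −(23/11).
Reduce top mod 11: now compute (1/11).
Reached (1/11) = 1. Collecting the sign flips along the way, the symbol is -1.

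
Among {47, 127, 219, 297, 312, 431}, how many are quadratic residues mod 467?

(47/467) = +1 → QR.
(127/467) = +1 → QR.
(219/467) = -1 → non-residue.
(297/467) = -1 → non-residue.
(312/467) = -1 → non-residue.
(431/467) = -1 → non-residue.
Total quadratic residues among the 6: 2.

2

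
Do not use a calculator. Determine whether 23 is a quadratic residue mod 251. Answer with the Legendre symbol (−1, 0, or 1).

1

Reciprocity: 23 ≡ 3 and 251 ≡ 3 (mod 4), so (23/251) = −(251/23).
Reduce top mod 23: now compute (21/23).
Reciprocity: 21 ≡ 1 and 23 ≡ 3 (mod 4), so (21/23) = +(23/21).
Reduce top mod 21: now compute (2/21).
Pull out 2: since 21 ≡ 5 (mod 8), (2/21) = -1.
Reached (1/21) = 1. Collecting the sign flips along the way, the symbol is +1.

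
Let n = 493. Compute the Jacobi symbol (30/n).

Pull out 2: since 493 ≡ 5 (mod 8), (2/493) = -1.
Reciprocity: 15 ≡ 3 and 493 ≡ 1 (mod 4), so (15/493) = +(493/15).
Reduce top mod 15: now compute (13/15).
Reciprocity: 13 ≡ 1 and 15 ≡ 3 (mod 4), so (13/15) = +(15/13).
Reduce top mod 13: now compute (2/13).
Pull out 2: since 13 ≡ 5 (mod 8), (2/13) = -1.
Reached (1/13) = 1. Collecting the sign flips along the way, the symbol is +1.

1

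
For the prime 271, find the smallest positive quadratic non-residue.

(2/271) = +1, so 2 is a residue.
(3/271) = −1, so 3 is the smallest positive non-residue mod 271.

3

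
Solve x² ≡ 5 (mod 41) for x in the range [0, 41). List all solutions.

41 ≡ 1 (mod 4), so we find a root by search.
Trying successive values, 13² = 169 ≡ 5 (mod 41). The other root is 41 − 13 = 28.

13, 28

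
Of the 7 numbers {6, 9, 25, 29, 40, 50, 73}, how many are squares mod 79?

(6/79) = -1 → non-residue.
(9/79) = +1 → QR.
(25/79) = +1 → QR.
(29/79) = -1 → non-residue.
(40/79) = +1 → QR.
(50/79) = +1 → QR.
(73/79) = +1 → QR.
Total quadratic residues among the 7: 5.

5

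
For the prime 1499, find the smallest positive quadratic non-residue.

2

(2/1499) = −1, so 2 is the smallest positive non-residue mod 1499.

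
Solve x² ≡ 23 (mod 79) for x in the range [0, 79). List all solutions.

24, 55

Since 79 ≡ 3 (mod 4), a square root of 23 is 23^((79+1)/4) = 23^20 mod 79.
Repeated squaring: 23^2≡55, 23^4≡23, 23^8≡55, 23^16≡23 (mod 79).
23^20 = 23^(16+4) ≡ 55 (mod 79).
Check: 55² = 3025 ≡ 23 (mod 79). The two roots are 24 and 55.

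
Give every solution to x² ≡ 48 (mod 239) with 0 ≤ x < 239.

54, 185

Since 239 ≡ 3 (mod 4), a square root of 48 is 48^((239+1)/4) = 48^60 mod 239.
Repeated squaring: 48^2≡153, 48^4≡226, 48^8≡169, 48^16≡120, 48^32≡60 (mod 239).
48^60 = 48^(32+16+8+4) ≡ 54 (mod 239).
Check: 54² = 2916 ≡ 48 (mod 239). The two roots are 54 and 185.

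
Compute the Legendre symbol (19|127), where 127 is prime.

Reciprocity: 19 ≡ 3 and 127 ≡ 3 (mod 4), so (19/127) = −(127/19).
Reduce top mod 19: now compute (13/19).
Reciprocity: 13 ≡ 1 and 19 ≡ 3 (mod 4), so (13/19) = +(19/13).
Reduce top mod 13: now compute (6/13).
Pull out 2: since 13 ≡ 5 (mod 8), (2/13) = -1.
Reciprocity: 3 ≡ 3 and 13 ≡ 1 (mod 4), so (3/13) = +(13/3).
Reduce top mod 3: now compute (1/3).
Reached (1/3) = 1. Collecting the sign flips along the way, the symbol is +1.

1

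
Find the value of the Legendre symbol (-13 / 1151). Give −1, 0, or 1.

1

Euler's criterion: (-13/1151) ≡ 1138^575 (mod 1151).
1138^2 ≡ 169 (mod 1151)
1138^4 ≡ 937 (mod 1151)
1138^8 ≡ 907 (mod 1151)
1138^16 ≡ 835 (mod 1151)
1138^32 ≡ 870 (mod 1151)
1138^64 ≡ 693 (mod 1151)
1138^128 ≡ 282 (mod 1151)
1138^256 ≡ 105 (mod 1151)
1138^512 ≡ 666 (mod 1151)
1138^575 = 1138^(512+32+16+8+4+2+1) ≡ 1 (mod 1151).
Result is 1, so (-13/1151) = 1.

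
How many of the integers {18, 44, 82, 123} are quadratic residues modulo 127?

(18/127) = +1 → QR.
(44/127) = +1 → QR.
(82/127) = +1 → QR.
(123/127) = -1 → non-residue.
Total quadratic residues among the 4: 3.

3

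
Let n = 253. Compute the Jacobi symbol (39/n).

-1

Reciprocity: 39 ≡ 3 and 253 ≡ 1 (mod 4), so (39/253) = +(253/39).
Reduce top mod 39: now compute (19/39).
Reciprocity: 19 ≡ 3 and 39 ≡ 3 (mod 4), so (19/39) = −(39/19).
Reduce top mod 19: now compute (1/19).
Reached (1/19) = 1. Collecting the sign flips along the way, the symbol is -1.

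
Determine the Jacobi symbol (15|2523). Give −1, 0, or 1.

0

Reciprocity: 15 ≡ 3 and 2523 ≡ 3 (mod 4), so (15/2523) = −(2523/15).
Reduce top mod 15: now compute (3/15).
Reciprocity: 3 ≡ 3 and 15 ≡ 3 (mod 4), so (3/15) = −(15/3).
Reduce top mod 3: now compute (0/3).
Top reduces to 0: gcd > 1, so the symbol is 0.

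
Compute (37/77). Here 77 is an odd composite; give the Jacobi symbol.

1

Reciprocity: 37 ≡ 1 and 77 ≡ 1 (mod 4), so (37/77) = +(77/37).
Reduce top mod 37: now compute (3/37).
Reciprocity: 3 ≡ 3 and 37 ≡ 1 (mod 4), so (3/37) = +(37/3).
Reduce top mod 3: now compute (1/3).
Reached (1/3) = 1. Collecting the sign flips along the way, the symbol is +1.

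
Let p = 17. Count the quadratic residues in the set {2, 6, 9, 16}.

(2/17) = +1 → QR.
(6/17) = -1 → non-residue.
(9/17) = +1 → QR.
(16/17) = +1 → QR.
Total quadratic residues among the 4: 3.

3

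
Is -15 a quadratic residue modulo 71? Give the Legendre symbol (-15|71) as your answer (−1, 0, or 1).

First reduce: -15 ≡ 56 (mod 71).
Pull out 2^3: since 71 ≡ 7 (mod 8), (2/71) = +1, so (2/71)^3 = +1.
Reciprocity: 7 ≡ 3 and 71 ≡ 3 (mod 4), so (7/71) = −(71/7).
Reduce top mod 7: now compute (1/7).
Reached (1/7) = 1. Collecting the sign flips along the way, the symbol is -1.

-1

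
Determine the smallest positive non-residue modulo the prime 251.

2

(2/251) = −1, so 2 is the smallest positive non-residue mod 251.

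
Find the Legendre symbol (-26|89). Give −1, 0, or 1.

-1

Euler's criterion: (-26/89) ≡ 63^44 (mod 89).
63^2 ≡ 53 (mod 89)
63^4 ≡ 50 (mod 89)
63^8 ≡ 8 (mod 89)
63^16 ≡ 64 (mod 89)
63^32 ≡ 2 (mod 89)
63^44 = 63^(32+8+4) ≡ 88 (mod 89).
Result is 88 ≡ −1, so (-26/89) = −1.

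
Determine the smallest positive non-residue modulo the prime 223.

3

(2/223) = +1, so 2 is a residue.
(3/223) = −1, so 3 is the smallest positive non-residue mod 223.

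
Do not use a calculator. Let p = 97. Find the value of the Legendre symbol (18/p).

1

Euler's criterion: (18/97) ≡ 18^48 (mod 97).
18^2 ≡ 33 (mod 97)
18^4 ≡ 22 (mod 97)
18^8 ≡ 96 (mod 97)
18^16 ≡ 1 (mod 97)
18^32 ≡ 1 (mod 97)
18^48 = 18^(32+16) ≡ 1 (mod 97).
Result is 1, so (18/97) = 1.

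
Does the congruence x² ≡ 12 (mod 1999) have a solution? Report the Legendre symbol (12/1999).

Pull out 2^2: since 1999 ≡ 7 (mod 8), (2/1999) = +1, so (2/1999)^2 = +1.
Reciprocity: 3 ≡ 3 and 1999 ≡ 3 (mod 4), so (3/1999) = −(1999/3).
Reduce top mod 3: now compute (1/3).
Reached (1/3) = 1. Collecting the sign flips along the way, the symbol is -1.

-1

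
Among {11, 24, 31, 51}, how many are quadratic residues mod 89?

(11/89) = +1 → QR.
(24/89) = -1 → non-residue.
(31/89) = -1 → non-residue.
(51/89) = -1 → non-residue.
Total quadratic residues among the 4: 1.

1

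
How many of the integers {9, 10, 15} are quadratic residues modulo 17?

(9/17) = +1 → QR.
(10/17) = -1 → non-residue.
(15/17) = +1 → QR.
Total quadratic residues among the 3: 2.

2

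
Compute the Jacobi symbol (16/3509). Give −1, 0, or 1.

Pull out 2^4: since 3509 ≡ 5 (mod 8), (2/3509) = -1, so (2/3509)^4 = +1.
Reached (1/3509) = 1. Collecting the sign flips along the way, the symbol is +1.

1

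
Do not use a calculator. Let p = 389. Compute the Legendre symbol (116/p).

-1

Pull out 2^2: since 389 ≡ 5 (mod 8), (2/389) = -1, so (2/389)^2 = +1.
Reciprocity: 29 ≡ 1 and 389 ≡ 1 (mod 4), so (29/389) = +(389/29).
Reduce top mod 29: now compute (12/29).
Pull out 2^2: since 29 ≡ 5 (mod 8), (2/29) = -1, so (2/29)^2 = +1.
Reciprocity: 3 ≡ 3 and 29 ≡ 1 (mod 4), so (3/29) = +(29/3).
Reduce top mod 3: now compute (2/3).
Pull out 2: since 3 ≡ 3 (mod 8), (2/3) = -1.
Reached (1/3) = 1. Collecting the sign flips along the way, the symbol is -1.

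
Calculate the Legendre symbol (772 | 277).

1

Euler's criterion: (772/277) ≡ 218^138 (mod 277).
218^2 ≡ 157 (mod 277)
218^4 ≡ 273 (mod 277)
218^8 ≡ 16 (mod 277)
218^16 ≡ 256 (mod 277)
218^32 ≡ 164 (mod 277)
218^64 ≡ 27 (mod 277)
218^128 ≡ 175 (mod 277)
218^138 = 218^(128+8+2) ≡ 1 (mod 277).
Result is 1, so (772/277) = 1.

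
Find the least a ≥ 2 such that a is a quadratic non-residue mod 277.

2

(2/277) = −1, so 2 is the smallest positive non-residue mod 277.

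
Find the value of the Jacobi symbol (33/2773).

Reciprocity: 33 ≡ 1 and 2773 ≡ 1 (mod 4), so (33/2773) = +(2773/33).
Reduce top mod 33: now compute (1/33).
Reached (1/33) = 1. Collecting the sign flips along the way, the symbol is +1.

1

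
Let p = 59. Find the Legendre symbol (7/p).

1

Euler's criterion: (7/59) ≡ 7^29 (mod 59).
7^2 ≡ 49 (mod 59)
7^4 ≡ 41 (mod 59)
7^8 ≡ 29 (mod 59)
7^16 ≡ 15 (mod 59)
7^29 = 7^(16+8+4+1) ≡ 1 (mod 59).
Result is 1, so (7/59) = 1.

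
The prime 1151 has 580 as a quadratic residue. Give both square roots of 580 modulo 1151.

72, 1079

Since 1151 ≡ 3 (mod 4), a square root of 580 is 580^((1151+1)/4) = 580^288 mod 1151.
Repeated squaring: 580^2≡308, 580^4≡482, 580^8≡973, 580^16≡607, 580^32≡129, 580^64≡527, 580^128≡338, 580^256≡295 (mod 1151).
580^288 = 580^(256+32) ≡ 72 (mod 1151).
Check: 72² = 5184 ≡ 580 (mod 1151). The two roots are 72 and 1079.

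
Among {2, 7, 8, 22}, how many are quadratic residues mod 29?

2

(2/29) = -1 → non-residue.
(7/29) = +1 → QR.
(8/29) = -1 → non-residue.
(22/29) = +1 → QR.
Total quadratic residues among the 4: 2.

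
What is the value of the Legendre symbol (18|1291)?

Pull out 2: since 1291 ≡ 3 (mod 8), (2/1291) = -1.
Reciprocity: 9 ≡ 1 and 1291 ≡ 3 (mod 4), so (9/1291) = +(1291/9).
Reduce top mod 9: now compute (4/9).
Pull out 2^2: since 9 ≡ 1 (mod 8), (2/9) = +1, so (2/9)^2 = +1.
Reached (1/9) = 1. Collecting the sign flips along the way, the symbol is -1.

-1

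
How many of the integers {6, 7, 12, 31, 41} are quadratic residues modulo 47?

3

(6/47) = +1 → QR.
(7/47) = +1 → QR.
(12/47) = +1 → QR.
(31/47) = -1 → non-residue.
(41/47) = -1 → non-residue.
Total quadratic residues among the 5: 3.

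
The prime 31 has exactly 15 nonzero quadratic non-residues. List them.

3 6 11 12 13 15 17 21 22 23 24 26 27 29 30

Square k = 1,…,15 (k and 31−k give the same square):
1²=1, 2²=4, 3²=9, 4²=16, 5²=25, 6²≡5, 7²≡18, 8²≡2, 9²≡19, 10²≡7, 11²≡28, 12²≡20, 13²≡14, 14²≡10, 15²≡8 (mod 31).
The residues are {1, 2, 4, 5, 7, 8, 9, 10, 14, 16, 18, 19, 20, 25, 28}; the non-residues are the remaining 15 nonzero classes.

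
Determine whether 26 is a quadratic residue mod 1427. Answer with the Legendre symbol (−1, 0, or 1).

-1

Pull out 2: since 1427 ≡ 3 (mod 8), (2/1427) = -1.
Reciprocity: 13 ≡ 1 and 1427 ≡ 3 (mod 4), so (13/1427) = +(1427/13).
Reduce top mod 13: now compute (10/13).
Pull out 2: since 13 ≡ 5 (mod 8), (2/13) = -1.
Reciprocity: 5 ≡ 1 and 13 ≡ 1 (mod 4), so (5/13) = +(13/5).
Reduce top mod 5: now compute (3/5).
Reciprocity: 3 ≡ 3 and 5 ≡ 1 (mod 4), so (3/5) = +(5/3).
Reduce top mod 3: now compute (2/3).
Pull out 2: since 3 ≡ 3 (mod 8), (2/3) = -1.
Reached (1/3) = 1. Collecting the sign flips along the way, the symbol is -1.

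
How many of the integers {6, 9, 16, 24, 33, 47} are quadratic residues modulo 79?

(6/79) = -1 → non-residue.
(9/79) = +1 → QR.
(16/79) = +1 → QR.
(24/79) = -1 → non-residue.
(33/79) = -1 → non-residue.
(47/79) = -1 → non-residue.
Total quadratic residues among the 6: 2.

2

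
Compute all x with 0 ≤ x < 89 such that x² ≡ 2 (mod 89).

89 ≡ 1 (mod 4), so we find a root by search.
Trying successive values, 25² = 625 ≡ 2 (mod 89). The other root is 89 − 25 = 64.

25, 64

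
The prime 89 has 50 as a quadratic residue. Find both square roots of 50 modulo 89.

36, 53

89 ≡ 1 (mod 4), so we find a root by search.
Trying successive values, 36² = 1296 ≡ 50 (mod 89). The other root is 89 − 36 = 53.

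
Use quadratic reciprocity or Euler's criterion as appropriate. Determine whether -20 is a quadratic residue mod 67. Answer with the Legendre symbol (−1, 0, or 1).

1

First reduce: -20 ≡ 47 (mod 67).
Reciprocity: 47 ≡ 3 and 67 ≡ 3 (mod 4), so (47/67) = −(67/47).
Reduce top mod 47: now compute (20/47).
Pull out 2^2: since 47 ≡ 7 (mod 8), (2/47) = +1, so (2/47)^2 = +1.
Reciprocity: 5 ≡ 1 and 47 ≡ 3 (mod 4), so (5/47) = +(47/5).
Reduce top mod 5: now compute (2/5).
Pull out 2: since 5 ≡ 5 (mod 8), (2/5) = -1.
Reached (1/5) = 1. Collecting the sign flips along the way, the symbol is +1.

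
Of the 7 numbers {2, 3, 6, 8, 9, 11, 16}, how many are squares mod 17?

(2/17) = +1 → QR.
(3/17) = -1 → non-residue.
(6/17) = -1 → non-residue.
(8/17) = +1 → QR.
(9/17) = +1 → QR.
(11/17) = -1 → non-residue.
(16/17) = +1 → QR.
Total quadratic residues among the 7: 4.

4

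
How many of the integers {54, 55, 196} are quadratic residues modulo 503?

(54/503) = +1 → QR.
(55/503) = -1 → non-residue.
(196/503) = +1 → QR.
Total quadratic residues among the 3: 2.

2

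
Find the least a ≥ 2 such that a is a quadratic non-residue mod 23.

5

(2/23) = +1, so 2 is a residue.
(3/23) = +1, so 3 is a residue.
(4/23) = +1, so 4 is a residue.
(5/23) = −1, so 5 is the smallest positive non-residue mod 23.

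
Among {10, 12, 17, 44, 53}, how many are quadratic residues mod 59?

(10/59) = -1 → non-residue.
(12/59) = +1 → QR.
(17/59) = +1 → QR.
(44/59) = -1 → non-residue.
(53/59) = +1 → QR.
Total quadratic residues among the 5: 3.

3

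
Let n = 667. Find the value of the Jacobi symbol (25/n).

1

Reciprocity: 25 ≡ 1 and 667 ≡ 3 (mod 4), so (25/667) = +(667/25).
Reduce top mod 25: now compute (17/25).
Reciprocity: 17 ≡ 1 and 25 ≡ 1 (mod 4), so (17/25) = +(25/17).
Reduce top mod 17: now compute (8/17).
Pull out 2^3: since 17 ≡ 1 (mod 8), (2/17) = +1, so (2/17)^3 = +1.
Reached (1/17) = 1. Collecting the sign flips along the way, the symbol is +1.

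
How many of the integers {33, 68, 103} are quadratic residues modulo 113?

(33/113) = -1 → non-residue.
(68/113) = -1 → non-residue.
(103/113) = -1 → non-residue.
Total quadratic residues among the 3: 0.

0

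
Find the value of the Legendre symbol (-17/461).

1

First reduce: -17 ≡ 444 (mod 461).
Pull out 2^2: since 461 ≡ 5 (mod 8), (2/461) = -1, so (2/461)^2 = +1.
Reciprocity: 111 ≡ 3 and 461 ≡ 1 (mod 4), so (111/461) = +(461/111).
Reduce top mod 111: now compute (17/111).
Reciprocity: 17 ≡ 1 and 111 ≡ 3 (mod 4), so (17/111) = +(111/17).
Reduce top mod 17: now compute (9/17).
Reciprocity: 9 ≡ 1 and 17 ≡ 1 (mod 4), so (9/17) = +(17/9).
Reduce top mod 9: now compute (8/9).
Pull out 2^3: since 9 ≡ 1 (mod 8), (2/9) = +1, so (2/9)^3 = +1.
Reached (1/9) = 1. Collecting the sign flips along the way, the symbol is +1.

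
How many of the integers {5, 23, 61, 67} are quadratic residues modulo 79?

3

(5/79) = +1 → QR.
(23/79) = +1 → QR.
(61/79) = -1 → non-residue.
(67/79) = +1 → QR.
Total quadratic residues among the 4: 3.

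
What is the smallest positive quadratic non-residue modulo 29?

2

(2/29) = −1, so 2 is the smallest positive non-residue mod 29.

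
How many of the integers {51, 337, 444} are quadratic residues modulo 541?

(51/541) = -1 → non-residue.
(337/541) = -1 → non-residue.
(444/541) = -1 → non-residue.
Total quadratic residues among the 3: 0.

0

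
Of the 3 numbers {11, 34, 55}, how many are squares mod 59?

0

(11/59) = -1 → non-residue.
(34/59) = -1 → non-residue.
(55/59) = -1 → non-residue.
Total quadratic residues among the 3: 0.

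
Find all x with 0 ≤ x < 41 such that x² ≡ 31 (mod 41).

41 ≡ 1 (mod 4), so we find a root by search.
Trying successive values, 20² = 400 ≡ 31 (mod 41). The other root is 41 − 20 = 21.

20, 21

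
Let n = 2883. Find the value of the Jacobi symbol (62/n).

0

Pull out 2: since 2883 ≡ 3 (mod 8), (2/2883) = -1.
Reciprocity: 31 ≡ 3 and 2883 ≡ 3 (mod 4), so (31/2883) = −(2883/31).
Reduce top mod 31: now compute (0/31).
Top reduces to 0: gcd > 1, so the symbol is 0.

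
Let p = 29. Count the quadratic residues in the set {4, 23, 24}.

(4/29) = +1 → QR.
(23/29) = +1 → QR.
(24/29) = +1 → QR.
Total quadratic residues among the 3: 3.

3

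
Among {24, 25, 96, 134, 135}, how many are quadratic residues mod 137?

(24/137) = -1 → non-residue.
(25/137) = +1 → QR.
(96/137) = -1 → non-residue.
(134/137) = -1 → non-residue.
(135/137) = +1 → QR.
Total quadratic residues among the 5: 2.

2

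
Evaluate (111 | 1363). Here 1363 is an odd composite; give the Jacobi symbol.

Reciprocity: 111 ≡ 3 and 1363 ≡ 3 (mod 4), so (111/1363) = −(1363/111).
Reduce top mod 111: now compute (31/111).
Reciprocity: 31 ≡ 3 and 111 ≡ 3 (mod 4), so (31/111) = −(111/31).
Reduce top mod 31: now compute (18/31).
Pull out 2: since 31 ≡ 7 (mod 8), (2/31) = +1.
Reciprocity: 9 ≡ 1 and 31 ≡ 3 (mod 4), so (9/31) = +(31/9).
Reduce top mod 9: now compute (4/9).
Pull out 2^2: since 9 ≡ 1 (mod 8), (2/9) = +1, so (2/9)^2 = +1.
Reached (1/9) = 1. Collecting the sign flips along the way, the symbol is +1.

1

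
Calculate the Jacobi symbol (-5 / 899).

First reduce: -5 ≡ 894 (mod 899).
Pull out 2: since 899 ≡ 3 (mod 8), (2/899) = -1.
Reciprocity: 447 ≡ 3 and 899 ≡ 3 (mod 4), so (447/899) = −(899/447).
Reduce top mod 447: now compute (5/447).
Reciprocity: 5 ≡ 1 and 447 ≡ 3 (mod 4), so (5/447) = +(447/5).
Reduce top mod 5: now compute (2/5).
Pull out 2: since 5 ≡ 5 (mod 8), (2/5) = -1.
Reached (1/5) = 1. Collecting the sign flips along the way, the symbol is -1.

-1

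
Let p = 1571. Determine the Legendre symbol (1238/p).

Pull out 2: since 1571 ≡ 3 (mod 8), (2/1571) = -1.
Reciprocity: 619 ≡ 3 and 1571 ≡ 3 (mod 4), so (619/1571) = −(1571/619).
Reduce top mod 619: now compute (333/619).
Reciprocity: 333 ≡ 1 and 619 ≡ 3 (mod 4), so (333/619) = +(619/333).
Reduce top mod 333: now compute (286/333).
Pull out 2: since 333 ≡ 5 (mod 8), (2/333) = -1.
Reciprocity: 143 ≡ 3 and 333 ≡ 1 (mod 4), so (143/333) = +(333/143).
Reduce top mod 143: now compute (47/143).
Reciprocity: 47 ≡ 3 and 143 ≡ 3 (mod 4), so (47/143) = −(143/47).
Reduce top mod 47: now compute (2/47).
Pull out 2: since 47 ≡ 7 (mod 8), (2/47) = +1.
Reached (1/47) = 1. Collecting the sign flips along the way, the symbol is +1.

1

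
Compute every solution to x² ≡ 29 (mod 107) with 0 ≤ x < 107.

Since 107 ≡ 3 (mod 4), a square root of 29 is 29^((107+1)/4) = 29^27 mod 107.
Repeated squaring: 29^2≡92, 29^4≡11, 29^8≡14, 29^16≡89 (mod 107).
29^27 = 29^(16+8+2+1) ≡ 52 (mod 107).
Check: 52² = 2704 ≡ 29 (mod 107). The two roots are 52 and 55.

52, 55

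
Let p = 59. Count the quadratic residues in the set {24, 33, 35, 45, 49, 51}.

4

(24/59) = -1 → non-residue.
(33/59) = -1 → non-residue.
(35/59) = +1 → QR.
(45/59) = +1 → QR.
(49/59) = +1 → QR.
(51/59) = +1 → QR.
Total quadratic residues among the 6: 4.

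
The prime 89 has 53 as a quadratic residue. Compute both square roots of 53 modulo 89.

89 ≡ 1 (mod 4), so we find a root by search.
Trying successive values, 26² = 676 ≡ 53 (mod 89). The other root is 89 − 26 = 63.

26, 63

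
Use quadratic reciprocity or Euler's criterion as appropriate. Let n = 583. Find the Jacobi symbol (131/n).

Reciprocity: 131 ≡ 3 and 583 ≡ 3 (mod 4), so (131/583) = −(583/131).
Reduce top mod 131: now compute (59/131).
Reciprocity: 59 ≡ 3 and 131 ≡ 3 (mod 4), so (59/131) = −(131/59).
Reduce top mod 59: now compute (13/59).
Reciprocity: 13 ≡ 1 and 59 ≡ 3 (mod 4), so (13/59) = +(59/13).
Reduce top mod 13: now compute (7/13).
Reciprocity: 7 ≡ 3 and 13 ≡ 1 (mod 4), so (7/13) = +(13/7).
Reduce top mod 7: now compute (6/7).
Pull out 2: since 7 ≡ 7 (mod 8), (2/7) = +1.
Reciprocity: 3 ≡ 3 and 7 ≡ 3 (mod 4), so (3/7) = −(7/3).
Reduce top mod 3: now compute (1/3).
Reached (1/3) = 1. Collecting the sign flips along the way, the symbol is -1.

-1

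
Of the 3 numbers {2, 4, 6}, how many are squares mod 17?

(2/17) = +1 → QR.
(4/17) = +1 → QR.
(6/17) = -1 → non-residue.
Total quadratic residues among the 3: 2.

2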